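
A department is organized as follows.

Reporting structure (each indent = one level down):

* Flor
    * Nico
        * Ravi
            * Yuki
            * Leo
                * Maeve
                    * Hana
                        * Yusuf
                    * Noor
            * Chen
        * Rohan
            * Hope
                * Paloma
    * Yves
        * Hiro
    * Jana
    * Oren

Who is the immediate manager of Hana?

Hana reports directly to Maeve.

Maeve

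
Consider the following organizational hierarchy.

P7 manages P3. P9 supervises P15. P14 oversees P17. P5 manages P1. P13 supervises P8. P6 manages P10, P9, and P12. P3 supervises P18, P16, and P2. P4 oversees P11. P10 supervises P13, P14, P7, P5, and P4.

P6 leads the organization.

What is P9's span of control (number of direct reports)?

P9 directly manages P15. That is 1 direct report.

1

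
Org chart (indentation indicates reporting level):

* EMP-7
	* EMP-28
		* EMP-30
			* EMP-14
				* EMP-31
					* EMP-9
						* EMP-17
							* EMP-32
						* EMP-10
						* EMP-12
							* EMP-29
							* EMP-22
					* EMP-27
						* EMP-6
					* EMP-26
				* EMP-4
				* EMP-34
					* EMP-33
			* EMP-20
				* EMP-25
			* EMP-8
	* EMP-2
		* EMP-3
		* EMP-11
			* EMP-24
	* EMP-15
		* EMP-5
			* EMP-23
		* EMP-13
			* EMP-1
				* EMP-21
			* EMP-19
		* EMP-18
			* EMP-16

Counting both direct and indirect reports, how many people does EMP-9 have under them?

6

EMP-9 directly manages EMP-17, EMP-10, EMP-12. Under EMP-17: EMP-32 (1). EMP-10 has no reports. Under EMP-12: EMP-22, EMP-29 (2). So EMP-9's organization is 3 direct reports plus everyone under them: 2 + 1 + 3 = 6.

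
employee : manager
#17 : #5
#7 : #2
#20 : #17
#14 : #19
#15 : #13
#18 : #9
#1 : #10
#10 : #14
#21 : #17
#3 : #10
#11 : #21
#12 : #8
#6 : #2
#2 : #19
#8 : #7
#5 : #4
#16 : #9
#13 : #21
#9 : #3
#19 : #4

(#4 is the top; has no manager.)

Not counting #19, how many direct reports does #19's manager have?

1

#19 reports to #4. #4's other direct reports are #5 — 1 peer.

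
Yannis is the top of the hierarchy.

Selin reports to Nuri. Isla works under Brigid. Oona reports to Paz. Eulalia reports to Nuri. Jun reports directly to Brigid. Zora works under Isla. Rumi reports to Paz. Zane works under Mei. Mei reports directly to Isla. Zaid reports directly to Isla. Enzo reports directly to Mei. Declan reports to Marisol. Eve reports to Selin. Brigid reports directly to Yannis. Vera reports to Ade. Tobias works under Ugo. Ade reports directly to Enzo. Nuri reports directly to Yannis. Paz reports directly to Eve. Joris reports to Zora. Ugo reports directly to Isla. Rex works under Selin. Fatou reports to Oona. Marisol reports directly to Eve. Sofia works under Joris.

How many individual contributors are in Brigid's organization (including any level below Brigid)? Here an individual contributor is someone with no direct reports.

6

The people in Brigid's organization with no one reporting to them are Jun, Vera, Zane, Sofia, Zaid, Tobias. That is 6.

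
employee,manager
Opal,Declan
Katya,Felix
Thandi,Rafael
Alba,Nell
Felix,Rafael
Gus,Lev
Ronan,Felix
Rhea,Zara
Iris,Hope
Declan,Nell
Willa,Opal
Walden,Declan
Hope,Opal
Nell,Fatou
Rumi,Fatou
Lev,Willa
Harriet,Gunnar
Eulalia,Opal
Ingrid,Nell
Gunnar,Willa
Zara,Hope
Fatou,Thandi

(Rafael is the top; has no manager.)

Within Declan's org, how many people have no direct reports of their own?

6

The people in Declan's organization with no one reporting to them are Walden, Eulalia, Rhea, Iris, Gus, Harriet. That is 6.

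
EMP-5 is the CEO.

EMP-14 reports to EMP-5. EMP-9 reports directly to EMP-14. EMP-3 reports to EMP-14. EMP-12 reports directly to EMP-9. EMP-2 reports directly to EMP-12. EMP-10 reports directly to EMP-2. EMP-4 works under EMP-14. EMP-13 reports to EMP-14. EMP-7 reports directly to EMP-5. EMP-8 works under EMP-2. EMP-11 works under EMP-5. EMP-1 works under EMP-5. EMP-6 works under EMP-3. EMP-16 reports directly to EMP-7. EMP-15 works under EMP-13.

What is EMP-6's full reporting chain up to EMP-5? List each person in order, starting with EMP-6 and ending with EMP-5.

EMP-6 reports to EMP-3. EMP-3 reports to EMP-14. EMP-14 reports to EMP-5. EMP-5 is at the top.

EMP-6 -> EMP-3 -> EMP-14 -> EMP-5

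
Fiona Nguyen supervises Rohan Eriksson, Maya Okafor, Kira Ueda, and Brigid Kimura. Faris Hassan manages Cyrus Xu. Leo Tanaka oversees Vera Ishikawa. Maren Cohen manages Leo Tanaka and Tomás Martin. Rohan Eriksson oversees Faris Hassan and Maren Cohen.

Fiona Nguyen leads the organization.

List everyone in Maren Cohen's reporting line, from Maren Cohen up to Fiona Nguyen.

Maren Cohen -> Rohan Eriksson -> Fiona Nguyen

Maren Cohen reports to Rohan Eriksson. Rohan Eriksson reports to Fiona Nguyen. Fiona Nguyen is at the top.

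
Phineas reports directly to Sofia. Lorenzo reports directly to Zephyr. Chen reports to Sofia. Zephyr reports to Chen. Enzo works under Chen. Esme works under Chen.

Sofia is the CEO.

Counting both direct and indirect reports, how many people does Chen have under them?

4

Chen directly manages Zephyr, Enzo, Esme. Under Zephyr: Lorenzo (1). Enzo has no reports. Esme has no reports. So Chen's organization is 3 direct reports plus everyone under them: 2 + 1 + 1 = 4.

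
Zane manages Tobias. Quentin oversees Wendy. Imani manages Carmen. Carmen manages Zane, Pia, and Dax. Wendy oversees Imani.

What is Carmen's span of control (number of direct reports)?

3

Carmen directly manages Zane, Pia, Dax. That is 3 direct reports.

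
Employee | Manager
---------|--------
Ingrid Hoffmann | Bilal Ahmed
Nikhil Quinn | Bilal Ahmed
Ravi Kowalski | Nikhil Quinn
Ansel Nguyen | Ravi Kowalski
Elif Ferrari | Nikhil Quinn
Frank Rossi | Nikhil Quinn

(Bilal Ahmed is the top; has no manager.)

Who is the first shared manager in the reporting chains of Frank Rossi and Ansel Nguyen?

Frank Rossi's chain of managers is Nikhil Quinn, Bilal Ahmed. Ansel Nguyen's chain of managers is Ravi Kowalski, Nikhil Quinn, Bilal Ahmed. The first manager that appears in both chains is Nikhil Quinn.

Nikhil Quinn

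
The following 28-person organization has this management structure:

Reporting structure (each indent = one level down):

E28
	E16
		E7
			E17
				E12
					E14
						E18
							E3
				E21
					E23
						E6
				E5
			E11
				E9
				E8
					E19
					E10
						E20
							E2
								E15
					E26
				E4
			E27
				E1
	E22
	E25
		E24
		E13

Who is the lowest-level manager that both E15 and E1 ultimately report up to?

E15's chain of managers is E2, E20, E10, E8, E11, E7, E16, E28. E1's chain of managers is E27, E7, E16, E28. The first manager that appears in both chains is E7.

E7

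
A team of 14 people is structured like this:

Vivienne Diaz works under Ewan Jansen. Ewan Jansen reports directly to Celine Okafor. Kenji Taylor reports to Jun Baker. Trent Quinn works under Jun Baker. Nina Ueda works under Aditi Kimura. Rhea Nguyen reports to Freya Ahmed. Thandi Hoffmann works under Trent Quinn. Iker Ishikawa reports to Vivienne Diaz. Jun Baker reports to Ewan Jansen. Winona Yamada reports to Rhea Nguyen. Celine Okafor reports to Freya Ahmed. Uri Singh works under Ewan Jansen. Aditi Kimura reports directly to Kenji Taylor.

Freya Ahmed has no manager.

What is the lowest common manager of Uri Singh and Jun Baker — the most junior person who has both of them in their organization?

Ewan Jansen

Uri Singh's chain of managers is Ewan Jansen, Celine Okafor, Freya Ahmed. Jun Baker's chain of managers is Ewan Jansen, Celine Okafor, Freya Ahmed. The first manager that appears in both chains is Ewan Jansen.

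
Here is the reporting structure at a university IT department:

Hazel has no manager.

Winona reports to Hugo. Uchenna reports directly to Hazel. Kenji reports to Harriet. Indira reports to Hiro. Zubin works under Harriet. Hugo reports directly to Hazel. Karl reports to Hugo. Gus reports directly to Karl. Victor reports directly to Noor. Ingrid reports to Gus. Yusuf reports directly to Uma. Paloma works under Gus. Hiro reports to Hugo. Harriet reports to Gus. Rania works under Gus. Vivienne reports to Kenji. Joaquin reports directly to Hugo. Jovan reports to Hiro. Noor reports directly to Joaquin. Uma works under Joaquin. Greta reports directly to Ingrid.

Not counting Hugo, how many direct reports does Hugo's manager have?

Hugo reports to Hazel. Hazel's other direct reports are Uchenna — 1 peer.

1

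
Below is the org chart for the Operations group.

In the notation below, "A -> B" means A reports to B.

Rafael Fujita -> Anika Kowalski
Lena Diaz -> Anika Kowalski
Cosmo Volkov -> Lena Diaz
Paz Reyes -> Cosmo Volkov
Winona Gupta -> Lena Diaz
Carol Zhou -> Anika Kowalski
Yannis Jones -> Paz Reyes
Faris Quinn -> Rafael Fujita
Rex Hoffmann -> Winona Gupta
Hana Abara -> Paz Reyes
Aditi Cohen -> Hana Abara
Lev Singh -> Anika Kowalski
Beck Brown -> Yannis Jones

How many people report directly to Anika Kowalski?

4

Anika Kowalski directly manages Rafael Fujita, Lena Diaz, Carol Zhou, Lev Singh. That is 4 direct reports.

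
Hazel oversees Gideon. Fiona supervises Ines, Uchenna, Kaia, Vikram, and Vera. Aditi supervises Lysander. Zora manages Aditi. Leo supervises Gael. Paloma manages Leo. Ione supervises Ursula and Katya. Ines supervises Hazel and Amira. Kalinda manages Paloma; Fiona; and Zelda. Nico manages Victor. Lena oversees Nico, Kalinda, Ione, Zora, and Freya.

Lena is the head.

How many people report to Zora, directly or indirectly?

Zora directly manages Aditi. Under Aditi: Lysander (1). That's 2 in total.

2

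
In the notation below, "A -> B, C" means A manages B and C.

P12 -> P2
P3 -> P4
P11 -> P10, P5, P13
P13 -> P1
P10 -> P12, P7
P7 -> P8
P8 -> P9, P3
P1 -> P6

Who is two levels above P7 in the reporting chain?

P7 reports to P10, and P10 reports to P11. So P7's skip-level manager is P11.

P11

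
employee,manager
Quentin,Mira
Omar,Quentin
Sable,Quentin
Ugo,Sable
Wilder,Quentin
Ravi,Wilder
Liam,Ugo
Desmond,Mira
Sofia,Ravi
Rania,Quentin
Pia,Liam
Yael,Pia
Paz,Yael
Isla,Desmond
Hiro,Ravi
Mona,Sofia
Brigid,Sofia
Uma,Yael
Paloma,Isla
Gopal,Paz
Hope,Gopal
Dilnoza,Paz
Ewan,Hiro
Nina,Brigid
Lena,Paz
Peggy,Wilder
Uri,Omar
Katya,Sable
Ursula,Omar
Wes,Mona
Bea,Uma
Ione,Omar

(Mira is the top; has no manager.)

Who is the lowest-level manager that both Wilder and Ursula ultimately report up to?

Wilder's chain of managers is Quentin, Mira. Ursula's chain of managers is Omar, Quentin, Mira. The first manager that appears in both chains is Quentin.

Quentin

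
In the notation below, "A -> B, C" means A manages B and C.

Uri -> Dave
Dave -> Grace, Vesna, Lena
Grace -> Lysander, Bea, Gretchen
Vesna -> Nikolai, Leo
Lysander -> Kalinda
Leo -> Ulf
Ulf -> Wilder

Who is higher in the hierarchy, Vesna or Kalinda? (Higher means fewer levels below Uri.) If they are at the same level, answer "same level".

Vesna

Vesna is 2 levels below Uri; Kalinda is 4. Vesna is higher.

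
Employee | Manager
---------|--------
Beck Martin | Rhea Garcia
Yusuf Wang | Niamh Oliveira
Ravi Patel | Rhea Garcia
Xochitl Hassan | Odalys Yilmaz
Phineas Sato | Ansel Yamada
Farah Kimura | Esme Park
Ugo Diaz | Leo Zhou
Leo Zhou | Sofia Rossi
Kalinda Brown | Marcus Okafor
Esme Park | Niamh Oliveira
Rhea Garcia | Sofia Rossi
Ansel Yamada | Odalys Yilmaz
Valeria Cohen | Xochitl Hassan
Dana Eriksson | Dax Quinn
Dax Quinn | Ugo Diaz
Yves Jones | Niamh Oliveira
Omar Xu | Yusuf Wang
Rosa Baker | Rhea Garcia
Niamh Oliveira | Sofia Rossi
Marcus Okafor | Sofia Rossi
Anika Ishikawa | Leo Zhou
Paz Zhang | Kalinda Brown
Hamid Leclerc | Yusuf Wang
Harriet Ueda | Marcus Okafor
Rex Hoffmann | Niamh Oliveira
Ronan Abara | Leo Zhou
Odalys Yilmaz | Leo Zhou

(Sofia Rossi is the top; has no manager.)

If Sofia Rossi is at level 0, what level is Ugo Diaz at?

Chain from Ugo Diaz up to Sofia Rossi: Ugo Diaz → Leo Zhou → Sofia Rossi. That is 2 steps up, so Ugo Diaz is 2 levels below Sofia Rossi.

2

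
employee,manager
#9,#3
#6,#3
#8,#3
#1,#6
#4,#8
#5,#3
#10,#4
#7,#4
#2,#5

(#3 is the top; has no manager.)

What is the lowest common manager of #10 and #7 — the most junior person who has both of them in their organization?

#4

#10's chain of managers is #4, #8, #3. #7's chain of managers is #4, #8, #3. The first manager that appears in both chains is #4.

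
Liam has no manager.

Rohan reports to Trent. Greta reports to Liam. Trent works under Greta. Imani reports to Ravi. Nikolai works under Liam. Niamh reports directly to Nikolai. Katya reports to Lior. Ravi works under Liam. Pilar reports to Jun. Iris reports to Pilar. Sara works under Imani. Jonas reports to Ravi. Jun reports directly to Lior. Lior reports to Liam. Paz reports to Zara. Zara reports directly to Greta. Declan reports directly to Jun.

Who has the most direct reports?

Liam

Direct-report counts: Liam has 4; Nikolai has 1; Ravi has 2; Imani has 1; Greta has 2; Zara has 1; Trent has 1; Lior has 2; Jun has 2; Pilar has 1. The largest is 4, held by Liam.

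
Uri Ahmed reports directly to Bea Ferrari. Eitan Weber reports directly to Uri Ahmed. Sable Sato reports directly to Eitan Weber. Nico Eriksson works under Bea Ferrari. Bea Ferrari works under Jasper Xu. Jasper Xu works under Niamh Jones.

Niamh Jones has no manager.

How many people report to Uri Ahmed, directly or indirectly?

Uri Ahmed directly manages Eitan Weber. Under Eitan Weber: Sable Sato (1). That's 2 in total.

2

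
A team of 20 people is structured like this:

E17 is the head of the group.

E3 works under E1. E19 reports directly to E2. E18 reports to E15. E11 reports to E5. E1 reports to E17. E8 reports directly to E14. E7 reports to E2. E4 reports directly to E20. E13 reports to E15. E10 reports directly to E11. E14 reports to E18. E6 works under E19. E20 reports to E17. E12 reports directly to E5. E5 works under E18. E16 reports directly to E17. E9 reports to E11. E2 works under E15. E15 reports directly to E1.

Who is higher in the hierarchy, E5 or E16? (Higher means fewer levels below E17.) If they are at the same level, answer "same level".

E16

E5 is 4 levels below E17; E16 is 1. E16 is higher.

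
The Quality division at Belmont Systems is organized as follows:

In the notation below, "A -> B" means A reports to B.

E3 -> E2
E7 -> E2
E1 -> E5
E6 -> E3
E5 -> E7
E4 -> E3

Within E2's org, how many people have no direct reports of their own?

The people in E2's organization with no one reporting to them are E4, E6, E1. That is 3.

3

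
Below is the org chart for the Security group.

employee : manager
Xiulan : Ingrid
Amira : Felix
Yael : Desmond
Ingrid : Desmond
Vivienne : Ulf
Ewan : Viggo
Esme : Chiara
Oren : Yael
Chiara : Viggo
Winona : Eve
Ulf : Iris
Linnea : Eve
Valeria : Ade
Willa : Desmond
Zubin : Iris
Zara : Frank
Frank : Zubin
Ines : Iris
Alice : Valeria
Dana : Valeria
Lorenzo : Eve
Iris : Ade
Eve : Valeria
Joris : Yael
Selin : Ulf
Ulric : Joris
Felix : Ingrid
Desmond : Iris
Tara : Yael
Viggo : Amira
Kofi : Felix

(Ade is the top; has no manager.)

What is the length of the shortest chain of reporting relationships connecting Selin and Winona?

Selin is 3 levels below Ade, and Winona is 3 levels below Ade (their lowest common manager). The shortest path runs up from Selin to Ade and back down to Winona: 3 + 3 = 6 links.

6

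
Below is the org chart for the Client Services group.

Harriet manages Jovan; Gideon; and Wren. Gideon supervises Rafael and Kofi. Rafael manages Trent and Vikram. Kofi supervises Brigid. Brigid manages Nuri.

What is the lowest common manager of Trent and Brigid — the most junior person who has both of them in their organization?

Trent's chain of managers is Rafael, Gideon, Harriet. Brigid's chain of managers is Kofi, Gideon, Harriet. The first manager that appears in both chains is Gideon.

Gideon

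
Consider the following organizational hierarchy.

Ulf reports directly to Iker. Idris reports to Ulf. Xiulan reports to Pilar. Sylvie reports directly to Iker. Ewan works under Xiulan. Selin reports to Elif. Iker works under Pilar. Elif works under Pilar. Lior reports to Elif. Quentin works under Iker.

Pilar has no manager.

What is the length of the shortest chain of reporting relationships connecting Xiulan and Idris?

Xiulan is 1 level below Pilar, and Idris is 3 levels below Pilar (their lowest common manager). The shortest path runs up from Xiulan to Pilar and back down to Idris: 1 + 3 = 4 links.

4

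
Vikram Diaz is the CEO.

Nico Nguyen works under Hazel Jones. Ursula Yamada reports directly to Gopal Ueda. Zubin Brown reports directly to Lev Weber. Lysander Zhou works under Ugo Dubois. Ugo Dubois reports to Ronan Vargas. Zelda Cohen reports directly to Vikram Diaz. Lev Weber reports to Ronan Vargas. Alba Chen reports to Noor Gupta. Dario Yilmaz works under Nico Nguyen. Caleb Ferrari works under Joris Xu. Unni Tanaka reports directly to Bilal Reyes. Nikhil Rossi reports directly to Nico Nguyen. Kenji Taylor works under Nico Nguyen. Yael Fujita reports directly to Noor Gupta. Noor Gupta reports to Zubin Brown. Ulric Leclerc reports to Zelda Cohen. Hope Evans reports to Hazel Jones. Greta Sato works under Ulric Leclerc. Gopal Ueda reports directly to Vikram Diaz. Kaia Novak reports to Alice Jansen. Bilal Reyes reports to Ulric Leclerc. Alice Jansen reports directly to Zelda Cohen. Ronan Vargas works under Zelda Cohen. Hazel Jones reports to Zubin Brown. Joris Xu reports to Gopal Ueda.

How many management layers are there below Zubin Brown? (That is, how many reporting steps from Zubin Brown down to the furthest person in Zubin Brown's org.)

3

The longest chain under Zubin Brown runs Zubin Brown → Hazel Jones → Nico Nguyen → Dario Yilmaz, which is 3 levels below Zubin Brown.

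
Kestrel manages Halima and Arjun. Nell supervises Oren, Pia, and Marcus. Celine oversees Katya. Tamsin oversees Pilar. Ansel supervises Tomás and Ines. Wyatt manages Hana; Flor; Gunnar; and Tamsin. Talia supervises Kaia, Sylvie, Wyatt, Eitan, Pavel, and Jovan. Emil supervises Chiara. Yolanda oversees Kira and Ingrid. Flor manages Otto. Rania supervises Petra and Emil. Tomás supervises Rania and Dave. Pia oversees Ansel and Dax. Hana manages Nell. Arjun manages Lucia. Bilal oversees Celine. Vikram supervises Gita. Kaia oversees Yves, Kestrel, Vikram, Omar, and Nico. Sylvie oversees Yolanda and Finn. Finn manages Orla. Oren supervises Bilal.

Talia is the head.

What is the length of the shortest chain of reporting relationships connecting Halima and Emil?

Halima is 3 levels below Talia, and Emil is 8 levels below Talia (their lowest common manager). The shortest path runs up from Halima to Talia and back down to Emil: 3 + 8 = 11 links.

11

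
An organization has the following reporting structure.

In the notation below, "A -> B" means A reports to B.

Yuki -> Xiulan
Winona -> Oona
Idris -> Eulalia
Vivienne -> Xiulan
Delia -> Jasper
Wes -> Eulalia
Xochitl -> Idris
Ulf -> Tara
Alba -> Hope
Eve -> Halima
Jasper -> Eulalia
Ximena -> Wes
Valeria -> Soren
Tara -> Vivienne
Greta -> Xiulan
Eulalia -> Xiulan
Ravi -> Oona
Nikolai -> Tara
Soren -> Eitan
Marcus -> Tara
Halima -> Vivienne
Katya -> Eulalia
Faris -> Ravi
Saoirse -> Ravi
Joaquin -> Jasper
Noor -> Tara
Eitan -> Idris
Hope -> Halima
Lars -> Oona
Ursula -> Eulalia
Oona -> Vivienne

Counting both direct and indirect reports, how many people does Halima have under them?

Halima directly manages Hope, Eve. Under Hope: Alba (1). Eve has no reports. So Halima's organization is 2 direct reports plus everyone under them: 2 + 1 = 3.

3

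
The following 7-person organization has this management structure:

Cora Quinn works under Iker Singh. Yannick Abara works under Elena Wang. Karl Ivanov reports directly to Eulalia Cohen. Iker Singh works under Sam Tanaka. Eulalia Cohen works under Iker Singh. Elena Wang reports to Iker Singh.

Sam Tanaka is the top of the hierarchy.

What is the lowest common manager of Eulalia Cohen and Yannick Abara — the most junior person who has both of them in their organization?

Eulalia Cohen's chain of managers is Iker Singh, Sam Tanaka. Yannick Abara's chain of managers is Elena Wang, Iker Singh, Sam Tanaka. The first manager that appears in both chains is Iker Singh.

Iker Singh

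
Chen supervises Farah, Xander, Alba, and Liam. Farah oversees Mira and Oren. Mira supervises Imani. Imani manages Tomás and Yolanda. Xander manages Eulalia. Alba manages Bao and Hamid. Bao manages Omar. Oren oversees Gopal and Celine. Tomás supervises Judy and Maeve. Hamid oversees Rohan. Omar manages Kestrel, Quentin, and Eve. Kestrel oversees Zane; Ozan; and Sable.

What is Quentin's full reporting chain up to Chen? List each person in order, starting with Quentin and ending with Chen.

Quentin -> Omar -> Bao -> Alba -> Chen

Quentin reports to Omar. Omar reports to Bao. Bao reports to Alba. Alba reports to Chen. Chen is at the top.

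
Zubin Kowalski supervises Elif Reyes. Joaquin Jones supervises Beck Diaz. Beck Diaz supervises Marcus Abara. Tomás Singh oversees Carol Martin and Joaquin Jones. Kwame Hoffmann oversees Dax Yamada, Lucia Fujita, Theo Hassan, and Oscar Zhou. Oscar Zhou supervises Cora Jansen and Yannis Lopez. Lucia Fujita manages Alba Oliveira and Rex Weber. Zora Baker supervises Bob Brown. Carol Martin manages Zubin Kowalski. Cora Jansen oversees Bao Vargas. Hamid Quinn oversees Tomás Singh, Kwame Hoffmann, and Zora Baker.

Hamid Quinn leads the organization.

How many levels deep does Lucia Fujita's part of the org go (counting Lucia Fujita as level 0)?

The longest chain under Lucia Fujita runs Lucia Fujita → Rex Weber, which is 1 level below Lucia Fujita.

1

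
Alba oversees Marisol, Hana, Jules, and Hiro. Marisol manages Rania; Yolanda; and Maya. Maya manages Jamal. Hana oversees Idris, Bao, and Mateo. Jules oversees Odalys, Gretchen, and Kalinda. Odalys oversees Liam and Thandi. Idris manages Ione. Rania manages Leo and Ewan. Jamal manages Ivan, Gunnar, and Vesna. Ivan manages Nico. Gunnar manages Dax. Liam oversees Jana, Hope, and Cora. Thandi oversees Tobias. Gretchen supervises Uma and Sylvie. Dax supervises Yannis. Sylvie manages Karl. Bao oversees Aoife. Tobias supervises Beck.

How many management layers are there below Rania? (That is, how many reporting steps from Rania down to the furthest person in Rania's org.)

1

The longest chain under Rania runs Rania → Ewan, which is 1 level below Rania.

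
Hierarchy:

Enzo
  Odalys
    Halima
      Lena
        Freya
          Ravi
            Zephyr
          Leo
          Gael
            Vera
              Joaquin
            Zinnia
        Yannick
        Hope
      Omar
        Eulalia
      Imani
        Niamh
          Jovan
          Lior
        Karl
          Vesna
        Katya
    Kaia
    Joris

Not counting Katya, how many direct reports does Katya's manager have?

2

Katya reports to Imani. Imani's other direct reports are Niamh, Karl — 2 peers.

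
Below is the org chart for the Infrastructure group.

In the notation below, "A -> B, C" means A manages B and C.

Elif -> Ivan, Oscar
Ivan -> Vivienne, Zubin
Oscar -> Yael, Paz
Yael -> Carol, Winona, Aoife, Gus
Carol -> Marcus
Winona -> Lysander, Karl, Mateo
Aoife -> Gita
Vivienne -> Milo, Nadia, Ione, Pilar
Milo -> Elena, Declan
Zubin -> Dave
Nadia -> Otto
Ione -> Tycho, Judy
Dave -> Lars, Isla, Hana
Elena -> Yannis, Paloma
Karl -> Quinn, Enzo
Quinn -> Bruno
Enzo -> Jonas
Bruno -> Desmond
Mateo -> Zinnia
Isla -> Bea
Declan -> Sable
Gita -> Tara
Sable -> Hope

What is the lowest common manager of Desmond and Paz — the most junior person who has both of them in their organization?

Desmond's chain of managers is Bruno, Quinn, Karl, Winona, Yael, Oscar, Elif. Paz's chain of managers is Oscar, Elif. The first manager that appears in both chains is Oscar.

Oscar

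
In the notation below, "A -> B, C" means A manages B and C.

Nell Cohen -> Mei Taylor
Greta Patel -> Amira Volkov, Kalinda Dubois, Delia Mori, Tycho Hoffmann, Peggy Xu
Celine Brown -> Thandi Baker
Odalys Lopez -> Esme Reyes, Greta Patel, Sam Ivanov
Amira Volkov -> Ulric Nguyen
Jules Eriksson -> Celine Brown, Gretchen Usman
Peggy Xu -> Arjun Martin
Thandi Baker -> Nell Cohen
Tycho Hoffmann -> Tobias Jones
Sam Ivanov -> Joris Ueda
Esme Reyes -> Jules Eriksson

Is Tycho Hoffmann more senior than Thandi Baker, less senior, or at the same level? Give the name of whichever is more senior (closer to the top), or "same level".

Tycho Hoffmann

Tycho Hoffmann is 2 levels below Odalys Lopez; Thandi Baker is 4. Tycho Hoffmann is higher.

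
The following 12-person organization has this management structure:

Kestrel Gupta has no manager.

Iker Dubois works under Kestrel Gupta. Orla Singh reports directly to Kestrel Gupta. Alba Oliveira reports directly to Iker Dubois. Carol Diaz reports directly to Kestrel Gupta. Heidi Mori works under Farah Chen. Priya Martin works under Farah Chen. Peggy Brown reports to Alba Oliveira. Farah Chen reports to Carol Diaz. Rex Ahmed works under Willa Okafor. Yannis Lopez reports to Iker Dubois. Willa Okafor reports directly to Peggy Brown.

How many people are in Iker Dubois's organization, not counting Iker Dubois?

5

Iker Dubois directly manages Alba Oliveira, Yannis Lopez. Under Alba Oliveira: Peggy Brown, Willa Okafor, Rex Ahmed (3). Yannis Lopez has no reports. So Iker Dubois's organization is 2 direct reports plus everyone under them: 4 + 1 = 5.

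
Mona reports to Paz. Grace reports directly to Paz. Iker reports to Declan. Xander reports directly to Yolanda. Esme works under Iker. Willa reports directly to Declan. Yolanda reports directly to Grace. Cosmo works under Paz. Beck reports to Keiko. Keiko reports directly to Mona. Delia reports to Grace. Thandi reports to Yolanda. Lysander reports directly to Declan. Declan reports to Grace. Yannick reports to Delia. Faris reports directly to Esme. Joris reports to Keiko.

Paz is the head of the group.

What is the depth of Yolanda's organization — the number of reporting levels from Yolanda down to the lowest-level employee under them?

The longest chain under Yolanda runs Yolanda → Thandi, which is 1 level below Yolanda.

1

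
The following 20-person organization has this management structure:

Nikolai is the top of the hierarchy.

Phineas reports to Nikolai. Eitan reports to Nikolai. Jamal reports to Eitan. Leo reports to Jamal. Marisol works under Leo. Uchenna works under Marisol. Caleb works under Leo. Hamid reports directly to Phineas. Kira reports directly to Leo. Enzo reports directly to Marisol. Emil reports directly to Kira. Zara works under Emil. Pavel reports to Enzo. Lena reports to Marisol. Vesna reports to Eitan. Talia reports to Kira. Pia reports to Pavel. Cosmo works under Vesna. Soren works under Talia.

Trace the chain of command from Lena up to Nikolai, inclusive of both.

Lena -> Marisol -> Leo -> Jamal -> Eitan -> Nikolai

Lena reports to Marisol. Marisol reports to Leo. Leo reports to Jamal. Jamal reports to Eitan. Eitan reports to Nikolai. Nikolai is at the top.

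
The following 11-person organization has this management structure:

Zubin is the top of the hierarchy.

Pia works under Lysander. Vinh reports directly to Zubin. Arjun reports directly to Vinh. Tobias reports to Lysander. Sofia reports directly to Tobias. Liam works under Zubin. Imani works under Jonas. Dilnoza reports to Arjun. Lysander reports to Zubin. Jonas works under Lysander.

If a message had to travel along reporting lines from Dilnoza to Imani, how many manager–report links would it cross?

Dilnoza is 3 levels below Zubin, and Imani is 3 levels below Zubin (their lowest common manager). The shortest path runs up from Dilnoza to Zubin and back down to Imani: 3 + 3 = 6 links.

6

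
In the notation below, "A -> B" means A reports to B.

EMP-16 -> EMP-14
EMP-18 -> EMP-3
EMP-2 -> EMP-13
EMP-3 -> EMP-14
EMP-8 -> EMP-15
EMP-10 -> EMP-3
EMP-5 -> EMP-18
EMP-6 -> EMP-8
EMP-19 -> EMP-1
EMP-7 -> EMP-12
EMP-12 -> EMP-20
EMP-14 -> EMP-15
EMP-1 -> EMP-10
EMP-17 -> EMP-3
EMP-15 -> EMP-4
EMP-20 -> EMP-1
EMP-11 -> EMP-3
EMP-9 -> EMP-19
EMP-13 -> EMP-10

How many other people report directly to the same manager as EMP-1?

1

EMP-1 reports to EMP-10. EMP-10's other direct reports are EMP-13 — 1 peer.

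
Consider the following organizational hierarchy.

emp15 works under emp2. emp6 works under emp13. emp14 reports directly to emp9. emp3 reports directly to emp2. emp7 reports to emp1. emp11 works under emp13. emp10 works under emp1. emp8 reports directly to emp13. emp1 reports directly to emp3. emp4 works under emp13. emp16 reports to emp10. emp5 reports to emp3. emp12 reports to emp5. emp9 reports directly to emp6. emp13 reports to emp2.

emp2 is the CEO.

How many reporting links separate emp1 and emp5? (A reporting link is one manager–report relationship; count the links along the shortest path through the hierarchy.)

emp1 is 1 level below emp3, and emp5 is 1 level below emp3 (their lowest common manager). The shortest path runs up from emp1 to emp3 and back down to emp5: 1 + 1 = 2 links.

2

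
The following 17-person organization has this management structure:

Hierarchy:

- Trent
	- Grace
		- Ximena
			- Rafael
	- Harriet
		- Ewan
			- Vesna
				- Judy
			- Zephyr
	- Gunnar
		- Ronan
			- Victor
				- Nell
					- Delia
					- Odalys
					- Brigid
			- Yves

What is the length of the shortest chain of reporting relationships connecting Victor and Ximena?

Victor is 3 levels below Trent, and Ximena is 2 levels below Trent (their lowest common manager). The shortest path runs up from Victor to Trent and back down to Ximena: 3 + 2 = 5 links.

5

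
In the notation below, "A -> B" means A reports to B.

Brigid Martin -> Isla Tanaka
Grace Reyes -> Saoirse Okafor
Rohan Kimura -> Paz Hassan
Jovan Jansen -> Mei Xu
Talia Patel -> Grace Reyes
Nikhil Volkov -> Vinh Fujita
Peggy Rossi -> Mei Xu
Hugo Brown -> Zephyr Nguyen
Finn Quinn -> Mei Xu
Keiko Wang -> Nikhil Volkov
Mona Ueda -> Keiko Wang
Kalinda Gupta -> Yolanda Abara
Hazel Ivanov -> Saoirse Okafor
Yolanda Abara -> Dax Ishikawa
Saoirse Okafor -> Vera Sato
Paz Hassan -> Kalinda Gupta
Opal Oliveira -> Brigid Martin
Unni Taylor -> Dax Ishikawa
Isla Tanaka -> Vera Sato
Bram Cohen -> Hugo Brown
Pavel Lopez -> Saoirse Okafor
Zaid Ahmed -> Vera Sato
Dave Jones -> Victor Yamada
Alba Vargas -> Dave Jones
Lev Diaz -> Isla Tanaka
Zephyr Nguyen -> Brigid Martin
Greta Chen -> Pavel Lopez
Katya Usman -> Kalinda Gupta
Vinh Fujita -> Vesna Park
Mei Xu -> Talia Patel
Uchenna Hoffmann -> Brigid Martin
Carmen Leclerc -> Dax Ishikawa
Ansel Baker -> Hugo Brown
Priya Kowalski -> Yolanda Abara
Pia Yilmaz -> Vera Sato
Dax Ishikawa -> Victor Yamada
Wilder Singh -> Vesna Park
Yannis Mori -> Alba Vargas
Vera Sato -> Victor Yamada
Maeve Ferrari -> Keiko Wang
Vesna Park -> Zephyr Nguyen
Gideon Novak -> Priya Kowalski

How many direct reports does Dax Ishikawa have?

Dax Ishikawa directly manages Yolanda Abara, Carmen Leclerc, Unni Taylor. That is 3 direct reports.

3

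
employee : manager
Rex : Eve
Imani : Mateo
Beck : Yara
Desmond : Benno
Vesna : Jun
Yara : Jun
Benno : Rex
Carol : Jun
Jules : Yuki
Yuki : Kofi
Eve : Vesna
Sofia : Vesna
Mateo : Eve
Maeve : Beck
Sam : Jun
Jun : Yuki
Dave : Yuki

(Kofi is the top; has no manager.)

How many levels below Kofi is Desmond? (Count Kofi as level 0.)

7

Chain from Desmond up to Kofi: Desmond → Benno → Rex → Eve → Vesna → Jun → Yuki → Kofi. That is 7 steps up, so Desmond is 7 levels below Kofi.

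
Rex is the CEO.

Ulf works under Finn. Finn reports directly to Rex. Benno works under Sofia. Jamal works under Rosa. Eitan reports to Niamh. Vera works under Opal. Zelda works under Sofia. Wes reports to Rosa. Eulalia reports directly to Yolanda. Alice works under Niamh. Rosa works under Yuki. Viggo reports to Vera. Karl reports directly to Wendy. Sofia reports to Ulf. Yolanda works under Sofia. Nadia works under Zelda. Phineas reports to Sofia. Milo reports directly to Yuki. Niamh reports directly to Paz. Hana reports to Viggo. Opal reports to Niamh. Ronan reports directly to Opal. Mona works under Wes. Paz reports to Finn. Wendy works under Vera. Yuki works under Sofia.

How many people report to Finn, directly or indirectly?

Finn directly manages Ulf, Paz. Under Ulf: Sofia, Phineas, Benno, Yolanda, Eulalia, Yuki, Rosa, Jamal, Wes, Mona, Milo, Zelda, Nadia (13). Under Paz: Niamh, Alice, Opal, Ronan, Vera, Wendy, Karl, Viggo, Hana, Eitan (10). So Finn's organization is 2 direct reports plus everyone under them: 14 + 11 = 25.

25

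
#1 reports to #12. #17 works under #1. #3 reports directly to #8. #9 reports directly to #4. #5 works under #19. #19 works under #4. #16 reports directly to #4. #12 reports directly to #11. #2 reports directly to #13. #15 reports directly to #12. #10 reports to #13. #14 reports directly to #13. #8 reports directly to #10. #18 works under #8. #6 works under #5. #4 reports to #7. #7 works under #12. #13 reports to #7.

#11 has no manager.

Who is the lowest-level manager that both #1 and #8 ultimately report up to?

#12

#1's chain of managers is #12, #11. #8's chain of managers is #10, #13, #7, #12, #11. The first manager that appears in both chains is #12.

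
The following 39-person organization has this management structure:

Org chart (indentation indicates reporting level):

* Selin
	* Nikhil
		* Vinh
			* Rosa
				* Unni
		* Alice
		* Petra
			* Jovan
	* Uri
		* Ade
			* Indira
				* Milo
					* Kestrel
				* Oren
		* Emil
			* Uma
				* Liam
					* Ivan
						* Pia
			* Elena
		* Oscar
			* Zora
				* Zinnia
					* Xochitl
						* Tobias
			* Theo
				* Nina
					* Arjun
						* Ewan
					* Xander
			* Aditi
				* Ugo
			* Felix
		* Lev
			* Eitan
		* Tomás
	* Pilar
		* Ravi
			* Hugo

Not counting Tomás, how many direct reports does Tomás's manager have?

Tomás reports to Uri. Uri's other direct reports are Ade, Emil, Oscar, Lev — 4 peers.

4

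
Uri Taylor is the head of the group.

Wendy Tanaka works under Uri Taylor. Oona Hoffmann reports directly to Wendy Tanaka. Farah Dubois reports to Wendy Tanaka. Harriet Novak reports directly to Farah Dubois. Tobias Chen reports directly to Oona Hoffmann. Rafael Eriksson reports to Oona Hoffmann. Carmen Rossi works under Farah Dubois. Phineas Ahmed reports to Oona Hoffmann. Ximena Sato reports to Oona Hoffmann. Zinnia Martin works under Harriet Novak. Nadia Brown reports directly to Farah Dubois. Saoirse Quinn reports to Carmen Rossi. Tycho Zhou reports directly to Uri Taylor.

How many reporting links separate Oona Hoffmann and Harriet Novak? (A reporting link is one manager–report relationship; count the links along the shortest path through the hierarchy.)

3

Oona Hoffmann is 1 level below Wendy Tanaka, and Harriet Novak is 2 levels below Wendy Tanaka (their lowest common manager). The shortest path runs up from Oona Hoffmann to Wendy Tanaka and back down to Harriet Novak: 1 + 2 = 3 links.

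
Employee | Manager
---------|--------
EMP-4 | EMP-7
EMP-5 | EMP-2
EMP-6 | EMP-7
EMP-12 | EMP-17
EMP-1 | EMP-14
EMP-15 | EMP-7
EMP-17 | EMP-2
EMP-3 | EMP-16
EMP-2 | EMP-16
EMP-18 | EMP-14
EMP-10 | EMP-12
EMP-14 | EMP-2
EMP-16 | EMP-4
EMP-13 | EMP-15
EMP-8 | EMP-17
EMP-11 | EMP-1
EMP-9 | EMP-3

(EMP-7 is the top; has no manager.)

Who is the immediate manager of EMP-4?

EMP-7

EMP-4 reports directly to EMP-7.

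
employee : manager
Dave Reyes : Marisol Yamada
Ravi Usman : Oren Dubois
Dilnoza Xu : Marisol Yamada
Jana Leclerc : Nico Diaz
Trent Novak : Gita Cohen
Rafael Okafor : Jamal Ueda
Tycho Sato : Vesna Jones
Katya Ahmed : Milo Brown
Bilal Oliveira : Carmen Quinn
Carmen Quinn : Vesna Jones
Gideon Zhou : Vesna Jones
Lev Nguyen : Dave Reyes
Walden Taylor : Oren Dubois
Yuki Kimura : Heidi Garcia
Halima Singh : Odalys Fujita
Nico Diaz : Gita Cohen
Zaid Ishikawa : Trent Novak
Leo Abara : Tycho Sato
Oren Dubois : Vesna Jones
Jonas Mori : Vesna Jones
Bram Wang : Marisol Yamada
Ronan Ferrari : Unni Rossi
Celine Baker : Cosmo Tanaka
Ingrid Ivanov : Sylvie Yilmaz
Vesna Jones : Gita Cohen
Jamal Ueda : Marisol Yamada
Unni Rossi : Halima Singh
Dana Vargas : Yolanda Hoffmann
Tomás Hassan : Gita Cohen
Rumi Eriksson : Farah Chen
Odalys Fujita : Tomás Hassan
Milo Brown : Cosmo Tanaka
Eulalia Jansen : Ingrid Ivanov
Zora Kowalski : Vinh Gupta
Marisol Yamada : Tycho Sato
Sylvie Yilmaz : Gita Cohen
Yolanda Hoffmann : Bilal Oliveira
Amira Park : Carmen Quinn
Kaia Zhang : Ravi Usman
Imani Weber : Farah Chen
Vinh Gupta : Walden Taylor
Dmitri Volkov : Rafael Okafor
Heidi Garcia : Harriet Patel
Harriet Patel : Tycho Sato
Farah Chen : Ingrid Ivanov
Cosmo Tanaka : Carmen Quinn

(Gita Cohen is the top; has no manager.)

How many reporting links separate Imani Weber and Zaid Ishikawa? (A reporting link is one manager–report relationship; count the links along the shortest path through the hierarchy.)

6

Imani Weber is 4 levels below Gita Cohen, and Zaid Ishikawa is 2 levels below Gita Cohen (their lowest common manager). The shortest path runs up from Imani Weber to Gita Cohen and back down to Zaid Ishikawa: 4 + 2 = 6 links.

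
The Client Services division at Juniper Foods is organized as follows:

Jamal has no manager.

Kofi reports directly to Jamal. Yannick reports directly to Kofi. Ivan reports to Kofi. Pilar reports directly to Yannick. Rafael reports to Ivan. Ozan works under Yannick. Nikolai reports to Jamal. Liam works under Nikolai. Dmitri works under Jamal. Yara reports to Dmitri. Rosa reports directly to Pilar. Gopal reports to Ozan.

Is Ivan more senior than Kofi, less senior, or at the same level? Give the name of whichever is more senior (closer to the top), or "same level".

Ivan is 2 levels below Jamal; Kofi is 1. Kofi is higher.

Kofi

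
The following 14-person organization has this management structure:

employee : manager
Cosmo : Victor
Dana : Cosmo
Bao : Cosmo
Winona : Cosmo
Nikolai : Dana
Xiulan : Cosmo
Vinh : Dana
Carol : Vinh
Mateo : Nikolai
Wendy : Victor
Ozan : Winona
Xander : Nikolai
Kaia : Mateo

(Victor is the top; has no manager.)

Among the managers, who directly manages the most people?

Direct-report counts: Victor has 2; Cosmo has 4; Winona has 1; Dana has 2; Vinh has 1; Nikolai has 2; Mateo has 1. The largest is 4, held by Cosmo.

Cosmo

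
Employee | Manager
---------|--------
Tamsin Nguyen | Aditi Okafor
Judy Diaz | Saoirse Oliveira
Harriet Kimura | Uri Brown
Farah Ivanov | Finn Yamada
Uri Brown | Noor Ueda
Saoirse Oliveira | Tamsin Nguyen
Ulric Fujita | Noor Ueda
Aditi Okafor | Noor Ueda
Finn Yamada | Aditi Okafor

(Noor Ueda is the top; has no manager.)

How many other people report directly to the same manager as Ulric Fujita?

2

Ulric Fujita reports to Noor Ueda. Noor Ueda's other direct reports are Uri Brown, Aditi Okafor — 2 peers.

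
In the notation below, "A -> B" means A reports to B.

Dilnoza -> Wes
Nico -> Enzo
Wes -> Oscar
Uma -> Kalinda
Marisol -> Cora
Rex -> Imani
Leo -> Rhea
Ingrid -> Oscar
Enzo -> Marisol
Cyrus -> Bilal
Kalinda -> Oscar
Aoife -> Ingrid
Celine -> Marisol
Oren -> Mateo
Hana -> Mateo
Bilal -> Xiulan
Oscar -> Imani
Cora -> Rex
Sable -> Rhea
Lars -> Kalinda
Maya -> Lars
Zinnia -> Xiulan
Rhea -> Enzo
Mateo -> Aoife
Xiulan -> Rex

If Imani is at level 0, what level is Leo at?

6

Chain from Leo up to Imani: Leo → Rhea → Enzo → Marisol → Cora → Rex → Imani. That is 6 steps up, so Leo is 6 levels below Imani.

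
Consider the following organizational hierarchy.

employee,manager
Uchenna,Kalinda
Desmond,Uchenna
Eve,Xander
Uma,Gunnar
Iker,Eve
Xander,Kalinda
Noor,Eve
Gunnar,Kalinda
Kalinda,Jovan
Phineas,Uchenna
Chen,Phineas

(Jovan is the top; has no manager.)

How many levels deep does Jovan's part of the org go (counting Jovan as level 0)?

The longest chain under Jovan runs Jovan → Kalinda → Xander → Eve → Iker, which is 4 levels below Jovan.

4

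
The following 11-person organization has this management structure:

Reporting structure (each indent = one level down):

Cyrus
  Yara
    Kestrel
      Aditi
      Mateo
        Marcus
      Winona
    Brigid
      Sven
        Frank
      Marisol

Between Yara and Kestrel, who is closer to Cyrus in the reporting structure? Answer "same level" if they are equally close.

Yara is 1 level below Cyrus; Kestrel is 2. Yara is higher.

Yara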